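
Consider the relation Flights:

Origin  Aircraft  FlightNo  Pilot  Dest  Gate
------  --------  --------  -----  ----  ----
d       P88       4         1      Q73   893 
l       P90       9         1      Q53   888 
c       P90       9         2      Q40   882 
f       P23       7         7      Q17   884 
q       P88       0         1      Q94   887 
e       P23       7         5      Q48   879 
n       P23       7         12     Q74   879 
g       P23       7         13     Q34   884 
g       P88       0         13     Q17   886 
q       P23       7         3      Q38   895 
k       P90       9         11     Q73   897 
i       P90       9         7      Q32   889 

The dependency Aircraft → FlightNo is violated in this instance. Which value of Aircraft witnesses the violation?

Aircraft=P88: 3 rows → FlightNo takes values {4, 0} — violation
Aircraft=P90: 4 rows → FlightNo = 9, 9, 9, 9 ✓
Aircraft=P23: 5 rows → FlightNo = 7, 7, 7, 7, 7 ✓
The only Aircraft value with inconsistent FlightNo is Aircraft=P88.

P88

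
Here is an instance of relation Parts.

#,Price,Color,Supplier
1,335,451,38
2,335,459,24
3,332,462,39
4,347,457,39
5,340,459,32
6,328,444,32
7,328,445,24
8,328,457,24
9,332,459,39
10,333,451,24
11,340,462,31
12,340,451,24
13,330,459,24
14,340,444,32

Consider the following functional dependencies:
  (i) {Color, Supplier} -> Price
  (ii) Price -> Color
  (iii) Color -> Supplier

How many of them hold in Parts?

(i) {Color, Supplier} -> Price: (Color=459, Supplier=24): rows 2, 13 → Price takes values {335, 330} — violation; (Color=444, Supplier=32): rows 6, 14 → Price takes values {328, 340} — violation; (Color=451, Supplier=24): rows 10, 12 → Price takes values {333, 340} — violation — fails.
(ii) Price -> Color: Price=335: rows 1, 2 → Color takes values {451, 459} — violation; Price=332: rows 3, 9 → Color takes values {462, 459} — violation; Price=340: rows 5, 11, 12, 14 → Color takes values {459, 462, 451, 444} — violation; Price=328: rows 6, 7, 8 → Color takes values {444, 445, 457} — violation — fails.
(iii) Color -> Supplier: Color=451: rows 1, 10, 12 → Supplier takes values {38, 24} — violation; Color=459: rows 2, 5, 9, 13 → Supplier takes values {24, 32, 39} — violation; Color=462: rows 3, 11 → Supplier takes values {39, 31} — violation; Color=457: rows 4, 8 → Supplier takes values {39, 24} — violation — fails.
None of the 3 dependencies hold.

0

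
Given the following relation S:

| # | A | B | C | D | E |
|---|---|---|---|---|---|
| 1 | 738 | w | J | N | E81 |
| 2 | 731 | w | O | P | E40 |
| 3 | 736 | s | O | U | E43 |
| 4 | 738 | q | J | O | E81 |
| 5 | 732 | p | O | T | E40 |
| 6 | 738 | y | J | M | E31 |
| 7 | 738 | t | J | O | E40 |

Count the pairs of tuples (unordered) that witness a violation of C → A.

C=J: all 4 rows agree on A — 0 pairs.
C=O: violating pairs (2,3), (2,5), (3,5) — 3 pairs.

3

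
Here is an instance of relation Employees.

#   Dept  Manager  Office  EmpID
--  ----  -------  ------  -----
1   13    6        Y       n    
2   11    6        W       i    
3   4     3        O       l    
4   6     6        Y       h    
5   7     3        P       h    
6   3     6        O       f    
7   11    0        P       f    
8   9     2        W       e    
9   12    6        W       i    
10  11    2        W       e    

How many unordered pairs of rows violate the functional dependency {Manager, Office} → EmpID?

1

(Manager=6, Office=Y): violating pairs (1,4) — 1 pair.
(Manager=6, Office=W): all 2 rows agree on EmpID — 0 pairs.
(Manager=2, Office=W): all 2 rows agree on EmpID — 0 pairs.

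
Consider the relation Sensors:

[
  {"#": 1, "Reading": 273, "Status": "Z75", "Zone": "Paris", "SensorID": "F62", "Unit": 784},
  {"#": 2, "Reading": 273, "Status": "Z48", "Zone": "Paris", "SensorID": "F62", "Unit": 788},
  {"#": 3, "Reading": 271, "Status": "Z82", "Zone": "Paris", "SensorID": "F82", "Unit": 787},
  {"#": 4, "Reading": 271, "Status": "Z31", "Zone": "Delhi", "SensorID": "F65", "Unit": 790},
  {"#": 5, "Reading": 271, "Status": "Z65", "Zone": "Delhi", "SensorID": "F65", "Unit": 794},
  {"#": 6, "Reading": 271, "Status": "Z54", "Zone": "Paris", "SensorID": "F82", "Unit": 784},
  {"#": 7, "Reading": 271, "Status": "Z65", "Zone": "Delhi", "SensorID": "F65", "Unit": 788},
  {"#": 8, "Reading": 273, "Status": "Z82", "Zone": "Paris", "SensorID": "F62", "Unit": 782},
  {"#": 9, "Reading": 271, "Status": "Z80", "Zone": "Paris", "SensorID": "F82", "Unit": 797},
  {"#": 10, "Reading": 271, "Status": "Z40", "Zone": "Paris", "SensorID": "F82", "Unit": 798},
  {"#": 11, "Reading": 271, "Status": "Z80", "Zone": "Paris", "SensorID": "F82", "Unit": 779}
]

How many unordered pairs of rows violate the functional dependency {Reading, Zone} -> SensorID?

(Reading=273, Zone=Paris): all 3 rows agree on SensorID — 0 pairs.
(Reading=271, Zone=Paris): all 5 rows agree on SensorID — 0 pairs.
(Reading=271, Zone=Delhi): all 3 rows agree on SensorID — 0 pairs.

0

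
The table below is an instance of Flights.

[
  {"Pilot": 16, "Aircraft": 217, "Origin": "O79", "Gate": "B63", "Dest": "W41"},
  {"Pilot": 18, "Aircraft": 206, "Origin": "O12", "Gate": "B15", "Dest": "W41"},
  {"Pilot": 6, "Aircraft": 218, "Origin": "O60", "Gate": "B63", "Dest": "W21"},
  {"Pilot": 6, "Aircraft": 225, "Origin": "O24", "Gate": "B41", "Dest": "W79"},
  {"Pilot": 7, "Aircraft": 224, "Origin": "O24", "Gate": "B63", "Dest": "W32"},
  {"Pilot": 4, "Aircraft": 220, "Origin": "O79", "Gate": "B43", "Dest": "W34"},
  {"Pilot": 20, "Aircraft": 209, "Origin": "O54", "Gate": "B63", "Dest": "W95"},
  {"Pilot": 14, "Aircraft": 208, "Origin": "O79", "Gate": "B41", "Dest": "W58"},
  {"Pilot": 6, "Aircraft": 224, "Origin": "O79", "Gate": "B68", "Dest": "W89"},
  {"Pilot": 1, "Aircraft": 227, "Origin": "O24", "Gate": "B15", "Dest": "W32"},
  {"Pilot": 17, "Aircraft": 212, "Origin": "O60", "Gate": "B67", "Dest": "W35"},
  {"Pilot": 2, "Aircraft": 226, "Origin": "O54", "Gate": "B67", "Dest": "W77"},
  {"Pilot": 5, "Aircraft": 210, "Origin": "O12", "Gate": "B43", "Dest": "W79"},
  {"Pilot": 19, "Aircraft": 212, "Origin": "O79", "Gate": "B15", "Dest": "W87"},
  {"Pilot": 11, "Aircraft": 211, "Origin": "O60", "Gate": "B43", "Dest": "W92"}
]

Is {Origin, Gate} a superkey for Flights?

All 15 rows have distinct {Origin, Gate} values, so {Origin, Gate} → (all attributes) holds and {Origin, Gate} is a superkey.

Yes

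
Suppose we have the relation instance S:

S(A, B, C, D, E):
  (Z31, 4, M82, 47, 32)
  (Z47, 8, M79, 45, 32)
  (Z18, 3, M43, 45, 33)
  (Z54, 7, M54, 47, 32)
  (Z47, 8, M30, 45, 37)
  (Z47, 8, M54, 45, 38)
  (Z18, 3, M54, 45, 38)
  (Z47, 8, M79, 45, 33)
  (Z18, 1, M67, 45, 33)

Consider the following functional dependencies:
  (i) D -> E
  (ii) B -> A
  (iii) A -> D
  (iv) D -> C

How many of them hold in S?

(i) D -> E: D=45: 7 rows → E takes values {32, 33, 37, 38} — violation — fails.
(ii) B -> A: every LHS value maps to a single RHS value — holds.
(iii) A -> D: every LHS value maps to a single RHS value — holds.
(iv) D -> C: D=47: 2 rows → C takes values {M82, M54} — violation; D=45: 7 rows → C takes values {M79, M43, M30, M54, M67} — violation — fails.
2 of the 4 dependencies hold.

2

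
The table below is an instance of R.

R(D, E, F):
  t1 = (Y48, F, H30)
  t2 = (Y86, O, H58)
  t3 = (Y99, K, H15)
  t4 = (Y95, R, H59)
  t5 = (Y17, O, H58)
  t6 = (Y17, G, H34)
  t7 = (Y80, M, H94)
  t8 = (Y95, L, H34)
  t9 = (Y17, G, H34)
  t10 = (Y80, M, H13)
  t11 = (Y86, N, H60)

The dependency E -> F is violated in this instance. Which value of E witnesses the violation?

E=F: row 1 → F = H30 ✓
E=O: rows 2, 5 → F = H58, H58 ✓
E=K: row 3 → F = H15 ✓
E=R: row 4 → F = H59 ✓
E=G: rows 6, 9 → F = H34, H34 ✓
E=M: rows 7, 10 → F takes values {H94, H13} — violation
E=L: row 8 → F = H34 ✓
E=N: row 11 → F = H60 ✓
The only E value with inconsistent F is E=M.

M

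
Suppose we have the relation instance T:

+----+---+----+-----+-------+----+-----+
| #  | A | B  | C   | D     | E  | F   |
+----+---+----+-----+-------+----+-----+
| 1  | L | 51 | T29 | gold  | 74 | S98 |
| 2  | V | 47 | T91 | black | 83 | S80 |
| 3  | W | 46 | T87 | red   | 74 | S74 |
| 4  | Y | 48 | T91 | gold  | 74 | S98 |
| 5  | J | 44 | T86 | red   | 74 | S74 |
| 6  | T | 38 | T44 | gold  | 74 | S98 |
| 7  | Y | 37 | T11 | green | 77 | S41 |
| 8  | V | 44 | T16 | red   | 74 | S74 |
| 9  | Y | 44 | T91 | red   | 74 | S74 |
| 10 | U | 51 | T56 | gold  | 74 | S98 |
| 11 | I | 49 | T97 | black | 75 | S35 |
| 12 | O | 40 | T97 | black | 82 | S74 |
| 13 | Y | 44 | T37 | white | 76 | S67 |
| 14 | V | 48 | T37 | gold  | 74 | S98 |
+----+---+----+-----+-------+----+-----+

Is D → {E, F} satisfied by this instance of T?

No

D=gold: rows 1, 4, 6, 10, 14 → {E,F} = (74, S98), (74, S98), (74, S98), (74, S98), (74, S98) ✓
D=black: rows 2, 11, 12 → {E,F} takes values {(83, S80), (75, S35), (82, S74)} — violation
D=red: rows 3, 5, 8, 9 → {E,F} = (74, S74), (74, S74), (74, S74), (74, S74) ✓
D=green: row 7 → {E,F} = (77, S41) ✓
D=white: row 13 → {E,F} = (76, S67) ✓
Two rows agree on D but differ on {E, F}, so D → {E, F} does not hold.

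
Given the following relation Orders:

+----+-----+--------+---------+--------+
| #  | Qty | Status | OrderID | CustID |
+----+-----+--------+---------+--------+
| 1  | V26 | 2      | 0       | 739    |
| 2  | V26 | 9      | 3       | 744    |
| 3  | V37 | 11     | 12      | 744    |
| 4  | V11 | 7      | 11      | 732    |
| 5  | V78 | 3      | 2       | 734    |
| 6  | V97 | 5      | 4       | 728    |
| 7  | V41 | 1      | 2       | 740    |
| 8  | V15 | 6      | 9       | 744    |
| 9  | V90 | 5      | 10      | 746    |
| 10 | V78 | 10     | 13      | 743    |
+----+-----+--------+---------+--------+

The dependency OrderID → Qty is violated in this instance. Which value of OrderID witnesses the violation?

2

OrderID=0: row 1 → Qty = V26 ✓
OrderID=3: row 2 → Qty = V26 ✓
OrderID=12: row 3 → Qty = V37 ✓
OrderID=11: row 4 → Qty = V11 ✓
OrderID=2: rows 5, 7 → Qty takes values {V78, V41} — violation
OrderID=4: row 6 → Qty = V97 ✓
OrderID=9: row 8 → Qty = V15 ✓
OrderID=10: row 9 → Qty = V90 ✓
OrderID=13: row 10 → Qty = V78 ✓
The only OrderID value with inconsistent Qty is OrderID=2.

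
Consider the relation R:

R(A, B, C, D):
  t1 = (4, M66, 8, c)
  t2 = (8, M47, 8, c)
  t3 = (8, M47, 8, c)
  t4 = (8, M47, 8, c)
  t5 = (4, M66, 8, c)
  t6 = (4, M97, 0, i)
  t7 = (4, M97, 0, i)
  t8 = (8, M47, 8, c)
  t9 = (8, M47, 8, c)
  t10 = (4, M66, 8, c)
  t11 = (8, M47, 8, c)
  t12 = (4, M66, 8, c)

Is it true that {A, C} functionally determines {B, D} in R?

Yes

(A=4, C=8): rows 1, 5, 10, 12 → {B,D} = (M66, c), (M66, c), (M66, c), (M66, c) ✓
(A=8, C=8): rows 2, 3, 4, 8, 9, 11 → {B,D} = (M47, c), (M47, c), (M47, c), (M47, c), (M47, c), (M47, c) ✓
(A=4, C=0): rows 6, 7 → {B,D} = (M97, i), (M97, i) ✓
Every {A, C} value is associated with a single {B, D} value, so {A, C} → {B, D} holds.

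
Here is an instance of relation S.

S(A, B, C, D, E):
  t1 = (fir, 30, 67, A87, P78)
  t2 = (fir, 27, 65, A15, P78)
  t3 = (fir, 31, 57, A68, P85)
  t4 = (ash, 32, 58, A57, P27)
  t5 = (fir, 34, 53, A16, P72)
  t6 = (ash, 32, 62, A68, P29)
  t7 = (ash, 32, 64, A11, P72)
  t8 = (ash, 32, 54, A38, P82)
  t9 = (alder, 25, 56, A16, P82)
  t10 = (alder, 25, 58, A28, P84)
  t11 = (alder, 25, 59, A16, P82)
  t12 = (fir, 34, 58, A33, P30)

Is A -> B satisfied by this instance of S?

A=fir: rows 1, 2, 3, 5, 12 → B takes values {30, 27, 31, 34} — violation
A=ash: rows 4, 6, 7, 8 → B = 32, 32, 32, 32 ✓
A=alder: rows 9, 10, 11 → B = 25, 25, 25 ✓
Two rows agree on A but differ on B, so A -> B does not hold.

No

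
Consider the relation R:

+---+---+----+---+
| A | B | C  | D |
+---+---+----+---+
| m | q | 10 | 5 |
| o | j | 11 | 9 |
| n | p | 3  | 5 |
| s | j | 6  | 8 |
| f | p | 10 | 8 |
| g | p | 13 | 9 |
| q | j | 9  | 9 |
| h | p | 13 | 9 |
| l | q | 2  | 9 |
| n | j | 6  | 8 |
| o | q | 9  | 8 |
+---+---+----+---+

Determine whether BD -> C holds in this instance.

No

(B=q, D=5): 1 row → C = 10 ✓
(B=j, D=9): 2 rows → C takes values {11, 9} — violation
(B=p, D=5): 1 row → C = 3 ✓
(B=j, D=8): 2 rows → C = 6, 6 ✓
(B=p, D=8): 1 row → C = 10 ✓
(B=p, D=9): 2 rows → C = 13, 13 ✓
(B=q, D=9): 1 row → C = 2 ✓
(B=q, D=8): 1 row → C = 9 ✓
Two rows agree on BD but differ on C, so BD -> C does not hold.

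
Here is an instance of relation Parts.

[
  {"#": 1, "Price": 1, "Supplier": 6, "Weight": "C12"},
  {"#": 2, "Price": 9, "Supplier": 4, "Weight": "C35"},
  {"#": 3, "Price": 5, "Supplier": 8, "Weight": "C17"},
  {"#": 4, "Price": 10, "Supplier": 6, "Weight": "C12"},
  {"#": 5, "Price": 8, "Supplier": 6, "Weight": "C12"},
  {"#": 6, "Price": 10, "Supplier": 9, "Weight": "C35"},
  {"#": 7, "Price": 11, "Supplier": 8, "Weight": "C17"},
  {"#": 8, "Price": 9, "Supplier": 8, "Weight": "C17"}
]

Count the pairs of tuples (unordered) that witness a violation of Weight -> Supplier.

1

Weight=C12: all 3 rows agree on Supplier — 0 pairs.
Weight=C35: violating pairs (2,6) — 1 pair.
Weight=C17: all 3 rows agree on Supplier — 0 pairs.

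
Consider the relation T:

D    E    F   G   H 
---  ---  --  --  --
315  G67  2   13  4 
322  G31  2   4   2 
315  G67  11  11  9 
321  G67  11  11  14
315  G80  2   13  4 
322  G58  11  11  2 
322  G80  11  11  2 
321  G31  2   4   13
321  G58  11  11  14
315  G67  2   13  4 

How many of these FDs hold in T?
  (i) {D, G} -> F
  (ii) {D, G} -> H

(i) {D, G} -> F: every LHS value maps to a single RHS value — holds.
(ii) {D, G} -> H: every LHS value maps to a single RHS value — holds.
2 of the 2 dependencies hold.

2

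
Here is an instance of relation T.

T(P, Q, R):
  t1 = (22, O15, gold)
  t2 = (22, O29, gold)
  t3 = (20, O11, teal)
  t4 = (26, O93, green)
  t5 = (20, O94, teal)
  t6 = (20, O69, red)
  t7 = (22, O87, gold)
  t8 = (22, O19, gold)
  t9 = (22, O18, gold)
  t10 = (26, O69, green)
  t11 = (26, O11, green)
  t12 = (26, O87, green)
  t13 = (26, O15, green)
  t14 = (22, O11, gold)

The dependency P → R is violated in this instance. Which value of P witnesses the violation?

P=22: rows 1, 2, 7, 8, 9, 14 → R = gold, gold, gold, gold, gold, gold ✓
P=20: rows 3, 5, 6 → R takes values {teal, red} — violation
P=26: rows 4, 10, 11, 12, 13 → R = green, green, green, green, green ✓
The only P value with inconsistent R is P=20.

20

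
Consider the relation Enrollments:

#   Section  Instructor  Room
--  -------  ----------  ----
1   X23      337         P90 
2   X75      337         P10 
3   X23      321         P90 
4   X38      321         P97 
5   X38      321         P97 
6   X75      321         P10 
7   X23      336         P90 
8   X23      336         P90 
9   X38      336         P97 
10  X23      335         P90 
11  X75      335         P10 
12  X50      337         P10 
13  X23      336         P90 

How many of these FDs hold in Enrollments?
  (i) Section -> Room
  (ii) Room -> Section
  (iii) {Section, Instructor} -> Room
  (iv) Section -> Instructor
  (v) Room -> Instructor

(i) Section -> Room: every LHS value maps to a single RHS value — holds.
(ii) Room -> Section: Room=P10: rows 2, 6, 11, 12 → Section takes values {X75, X50} — violation — fails.
(iii) {Section, Instructor} -> Room: every LHS value maps to a single RHS value — holds.
(iv) Section -> Instructor: Section=X23: rows 1, 3, 7, 8, 10, 13 → Instructor takes values {337, 321, 336, 335} — violation; Section=X75: rows 2, 6, 11 → Instructor takes values {337, 321, 335} — violation; Section=X38: rows 4, 5, 9 → Instructor takes values {321, 336} — violation — fails.
(v) Room -> Instructor: Room=P90: rows 1, 3, 7, 8, 10, 13 → Instructor takes values {337, 321, 336, 335} — violation; Room=P10: rows 2, 6, 11, 12 → Instructor takes values {337, 321, 335} — violation; Room=P97: rows 4, 5, 9 → Instructor takes values {321, 336} — violation — fails.
2 of the 5 dependencies hold.

2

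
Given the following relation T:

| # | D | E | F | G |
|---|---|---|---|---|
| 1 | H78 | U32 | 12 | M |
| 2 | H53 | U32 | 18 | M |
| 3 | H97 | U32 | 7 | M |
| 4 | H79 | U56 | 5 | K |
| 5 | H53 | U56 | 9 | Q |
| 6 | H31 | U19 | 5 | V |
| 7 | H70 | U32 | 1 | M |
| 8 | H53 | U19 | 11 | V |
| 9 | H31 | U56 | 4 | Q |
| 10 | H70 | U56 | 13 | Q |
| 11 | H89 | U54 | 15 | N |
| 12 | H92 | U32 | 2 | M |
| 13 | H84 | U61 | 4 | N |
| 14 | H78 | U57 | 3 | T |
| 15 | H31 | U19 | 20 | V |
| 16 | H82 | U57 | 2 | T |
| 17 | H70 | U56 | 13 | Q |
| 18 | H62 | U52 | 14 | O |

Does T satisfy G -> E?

No

G=M: rows 1, 2, 3, 7, 12 → E = U32, U32, U32, U32, U32 ✓
G=K: row 4 → E = U56 ✓
G=Q: rows 5, 9, 10, 17 → E = U56, U56, U56, U56 ✓
G=V: rows 6, 8, 15 → E = U19, U19, U19 ✓
G=N: rows 11, 13 → E takes values {U54, U61} — violation
G=T: rows 14, 16 → E = U57, U57 ✓
G=O: row 18 → E = U52 ✓
Two rows agree on G but differ on E, so G -> E does not hold.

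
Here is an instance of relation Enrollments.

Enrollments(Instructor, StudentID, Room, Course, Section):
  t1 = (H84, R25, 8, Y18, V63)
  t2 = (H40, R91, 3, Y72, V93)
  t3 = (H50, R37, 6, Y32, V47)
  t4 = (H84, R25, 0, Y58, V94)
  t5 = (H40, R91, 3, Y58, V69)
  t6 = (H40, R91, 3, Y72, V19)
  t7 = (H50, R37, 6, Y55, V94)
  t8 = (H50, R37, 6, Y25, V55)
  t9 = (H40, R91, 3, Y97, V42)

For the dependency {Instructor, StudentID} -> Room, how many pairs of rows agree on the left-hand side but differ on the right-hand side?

(Instructor=H84, StudentID=R25): violating pairs (1,4) — 1 pair.
(Instructor=H40, StudentID=R91): all 4 rows agree on Room — 0 pairs.
(Instructor=H50, StudentID=R37): all 3 rows agree on Room — 0 pairs.

1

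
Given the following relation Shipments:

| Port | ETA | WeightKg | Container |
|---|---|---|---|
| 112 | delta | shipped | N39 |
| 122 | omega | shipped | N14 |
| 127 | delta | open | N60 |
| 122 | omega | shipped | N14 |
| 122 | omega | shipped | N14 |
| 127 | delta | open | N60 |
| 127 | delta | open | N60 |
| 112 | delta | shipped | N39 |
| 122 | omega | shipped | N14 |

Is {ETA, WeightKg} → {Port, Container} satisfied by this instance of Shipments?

(ETA=delta, WeightKg=shipped): 2 rows → {Port,Container} = (112, N39), (112, N39) ✓
(ETA=omega, WeightKg=shipped): 4 rows → {Port,Container} = (122, N14), (122, N14), (122, N14), (122, N14) ✓
(ETA=delta, WeightKg=open): 3 rows → {Port,Container} = (127, N60), (127, N60), (127, N60) ✓
Every {ETA, WeightKg} value is associated with a single {Port, Container} value, so {ETA, WeightKg} → {Port, Container} holds.

Yes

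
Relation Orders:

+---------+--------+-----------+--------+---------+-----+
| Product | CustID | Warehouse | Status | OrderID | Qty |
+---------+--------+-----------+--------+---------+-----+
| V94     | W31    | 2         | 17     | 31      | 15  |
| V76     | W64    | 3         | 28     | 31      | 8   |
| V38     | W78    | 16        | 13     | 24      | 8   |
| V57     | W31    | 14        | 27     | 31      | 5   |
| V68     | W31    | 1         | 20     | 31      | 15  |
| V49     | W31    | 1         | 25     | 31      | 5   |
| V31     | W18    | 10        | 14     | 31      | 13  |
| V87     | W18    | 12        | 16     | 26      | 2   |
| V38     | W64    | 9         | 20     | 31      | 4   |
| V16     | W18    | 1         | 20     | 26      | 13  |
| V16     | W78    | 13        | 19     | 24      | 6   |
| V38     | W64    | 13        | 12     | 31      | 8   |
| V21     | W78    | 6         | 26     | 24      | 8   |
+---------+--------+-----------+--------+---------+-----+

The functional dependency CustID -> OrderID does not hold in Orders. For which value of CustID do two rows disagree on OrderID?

W18

CustID=W31: 4 rows → OrderID = 31, 31, 31, 31 ✓
CustID=W64: 3 rows → OrderID = 31, 31, 31 ✓
CustID=W78: 3 rows → OrderID = 24, 24, 24 ✓
CustID=W18: 3 rows → OrderID takes values {31, 26} — violation
The only CustID value with inconsistent OrderID is CustID=W18.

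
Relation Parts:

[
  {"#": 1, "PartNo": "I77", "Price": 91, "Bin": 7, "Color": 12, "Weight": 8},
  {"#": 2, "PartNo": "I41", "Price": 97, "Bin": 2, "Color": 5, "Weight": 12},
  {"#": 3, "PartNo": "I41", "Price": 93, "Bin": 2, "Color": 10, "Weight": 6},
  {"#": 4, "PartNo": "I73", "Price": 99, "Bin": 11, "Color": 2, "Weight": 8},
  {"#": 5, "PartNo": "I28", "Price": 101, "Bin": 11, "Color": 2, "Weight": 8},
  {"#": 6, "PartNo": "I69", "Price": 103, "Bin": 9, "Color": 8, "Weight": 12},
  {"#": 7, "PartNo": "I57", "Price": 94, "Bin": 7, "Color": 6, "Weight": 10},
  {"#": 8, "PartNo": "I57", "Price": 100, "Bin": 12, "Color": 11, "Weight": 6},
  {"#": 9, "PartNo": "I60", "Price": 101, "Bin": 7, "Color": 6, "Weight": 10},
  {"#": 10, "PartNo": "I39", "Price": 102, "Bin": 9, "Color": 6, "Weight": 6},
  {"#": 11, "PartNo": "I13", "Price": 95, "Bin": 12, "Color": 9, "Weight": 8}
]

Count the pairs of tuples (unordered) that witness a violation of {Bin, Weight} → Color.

(Bin=11, Weight=8): all 2 rows agree on Color — 0 pairs.
(Bin=7, Weight=10): all 2 rows agree on Color — 0 pairs.

0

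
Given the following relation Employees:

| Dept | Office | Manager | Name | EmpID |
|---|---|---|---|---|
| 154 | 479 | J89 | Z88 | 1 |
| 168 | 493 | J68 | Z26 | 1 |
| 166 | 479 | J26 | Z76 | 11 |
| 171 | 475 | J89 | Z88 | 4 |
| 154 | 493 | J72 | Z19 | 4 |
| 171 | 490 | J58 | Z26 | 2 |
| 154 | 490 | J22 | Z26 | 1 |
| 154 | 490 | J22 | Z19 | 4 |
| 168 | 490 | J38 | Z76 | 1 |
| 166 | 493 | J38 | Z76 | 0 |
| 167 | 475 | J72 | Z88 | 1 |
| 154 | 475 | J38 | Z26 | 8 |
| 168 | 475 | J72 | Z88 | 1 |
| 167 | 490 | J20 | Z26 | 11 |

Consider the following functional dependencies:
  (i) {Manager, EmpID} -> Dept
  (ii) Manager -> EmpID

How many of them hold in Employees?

0

(i) {Manager, EmpID} -> Dept: (Manager=J72, EmpID=1): 2 rows → Dept takes values {167, 168} — violation — fails.
(ii) Manager -> EmpID: Manager=J89: 2 rows → EmpID takes values {1, 4} — violation; Manager=J72: 3 rows → EmpID takes values {4, 1} — violation; Manager=J22: 2 rows → EmpID takes values {1, 4} — violation; Manager=J38: 3 rows → EmpID takes values {1, 0, 8} — violation — fails.
None of the 2 dependencies hold.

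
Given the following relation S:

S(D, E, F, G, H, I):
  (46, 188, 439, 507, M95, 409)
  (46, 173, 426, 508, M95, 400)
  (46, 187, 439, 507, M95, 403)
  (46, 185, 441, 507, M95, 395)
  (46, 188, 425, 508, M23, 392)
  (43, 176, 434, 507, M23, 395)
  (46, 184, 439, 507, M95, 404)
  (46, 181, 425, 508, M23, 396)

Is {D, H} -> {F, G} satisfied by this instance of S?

(D=46, H=M95): 5 rows → {F,G} takes values {(439, 507), (426, 508), (441, 507)} — violation
(D=46, H=M23): 2 rows → {F,G} = (425, 508), (425, 508) ✓
(D=43, H=M23): 1 row → {F,G} = (434, 507) ✓
Two rows agree on {D, H} but differ on {F, G}, so {D, H} -> {F, G} does not hold.

No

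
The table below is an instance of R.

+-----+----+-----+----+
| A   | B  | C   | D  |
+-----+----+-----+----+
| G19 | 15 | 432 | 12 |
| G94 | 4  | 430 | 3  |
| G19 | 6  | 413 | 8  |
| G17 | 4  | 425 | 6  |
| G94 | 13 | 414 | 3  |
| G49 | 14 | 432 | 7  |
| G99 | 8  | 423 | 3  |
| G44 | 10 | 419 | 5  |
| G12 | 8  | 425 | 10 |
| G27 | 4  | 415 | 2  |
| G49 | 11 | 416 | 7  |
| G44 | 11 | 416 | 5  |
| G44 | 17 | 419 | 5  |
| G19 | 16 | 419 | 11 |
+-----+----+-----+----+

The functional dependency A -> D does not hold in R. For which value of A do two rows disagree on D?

G19

A=G19: 3 rows → D takes values {12, 8, 11} — violation
A=G94: 2 rows → D = 3, 3 ✓
A=G17: 1 row → D = 6 ✓
A=G49: 2 rows → D = 7, 7 ✓
A=G99: 1 row → D = 3 ✓
A=G44: 3 rows → D = 5, 5, 5 ✓
A=G12: 1 row → D = 10 ✓
A=G27: 1 row → D = 2 ✓
The only A value with inconsistent D is A=G19.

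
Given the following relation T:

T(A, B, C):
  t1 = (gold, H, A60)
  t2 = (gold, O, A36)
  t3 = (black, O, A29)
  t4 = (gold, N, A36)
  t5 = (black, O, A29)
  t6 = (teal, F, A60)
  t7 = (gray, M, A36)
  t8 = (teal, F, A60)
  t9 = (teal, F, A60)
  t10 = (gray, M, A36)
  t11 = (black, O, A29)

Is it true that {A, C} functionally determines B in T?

No

(A=gold, C=A60): row 1 → B = H ✓
(A=gold, C=A36): rows 2, 4 → B takes values {O, N} — violation
(A=black, C=A29): rows 3, 5, 11 → B = O, O, O ✓
(A=teal, C=A60): rows 6, 8, 9 → B = F, F, F ✓
(A=gray, C=A36): rows 7, 10 → B = M, M ✓
Two rows agree on {A, C} but differ on B, so {A, C} → B does not hold.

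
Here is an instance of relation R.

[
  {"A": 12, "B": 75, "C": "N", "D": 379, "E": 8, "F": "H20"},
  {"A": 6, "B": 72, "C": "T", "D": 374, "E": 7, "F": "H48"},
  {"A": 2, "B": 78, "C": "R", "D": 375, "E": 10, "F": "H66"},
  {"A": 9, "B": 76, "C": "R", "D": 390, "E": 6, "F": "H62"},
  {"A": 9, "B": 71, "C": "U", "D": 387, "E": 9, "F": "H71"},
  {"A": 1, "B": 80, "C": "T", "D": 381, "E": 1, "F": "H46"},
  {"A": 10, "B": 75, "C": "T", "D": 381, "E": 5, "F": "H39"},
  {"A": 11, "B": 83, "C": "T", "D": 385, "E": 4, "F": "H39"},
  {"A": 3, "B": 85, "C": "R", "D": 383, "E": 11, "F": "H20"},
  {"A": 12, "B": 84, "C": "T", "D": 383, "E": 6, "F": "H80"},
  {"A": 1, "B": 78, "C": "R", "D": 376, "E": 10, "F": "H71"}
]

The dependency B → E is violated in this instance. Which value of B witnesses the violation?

B=75: 2 rows → E takes values {8, 5} — violation
B=72: 1 row → E = 7 ✓
B=78: 2 rows → E = 10, 10 ✓
B=76: 1 row → E = 6 ✓
B=71: 1 row → E = 9 ✓
B=80: 1 row → E = 1 ✓
B=83: 1 row → E = 4 ✓
B=85: 1 row → E = 11 ✓
B=84: 1 row → E = 6 ✓
The only B value with inconsistent E is B=75.

75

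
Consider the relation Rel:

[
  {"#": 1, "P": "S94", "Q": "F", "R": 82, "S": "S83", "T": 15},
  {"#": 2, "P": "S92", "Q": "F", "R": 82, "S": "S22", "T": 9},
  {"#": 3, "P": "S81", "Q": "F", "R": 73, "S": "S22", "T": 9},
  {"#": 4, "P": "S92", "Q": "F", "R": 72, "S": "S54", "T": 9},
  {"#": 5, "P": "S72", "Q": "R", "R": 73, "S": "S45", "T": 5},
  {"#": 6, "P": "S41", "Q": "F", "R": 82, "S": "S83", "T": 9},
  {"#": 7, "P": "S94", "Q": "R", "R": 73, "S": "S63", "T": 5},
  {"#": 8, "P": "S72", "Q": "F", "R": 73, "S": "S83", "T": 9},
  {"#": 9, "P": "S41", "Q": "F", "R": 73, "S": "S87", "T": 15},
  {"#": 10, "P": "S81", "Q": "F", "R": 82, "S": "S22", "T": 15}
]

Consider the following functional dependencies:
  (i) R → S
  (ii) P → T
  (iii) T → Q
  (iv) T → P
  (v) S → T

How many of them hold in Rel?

(i) R → S: R=82: rows 1, 2, 6, 10 → S takes values {S83, S22} — violation; R=73: rows 3, 5, 7, 8, 9 → S takes values {S22, S45, S63, S83, S87} — violation — fails.
(ii) P → T: P=S94: rows 1, 7 → T takes values {15, 5} — violation; P=S81: rows 3, 10 → T takes values {9, 15} — violation; P=S72: rows 5, 8 → T takes values {5, 9} — violation; P=S41: rows 6, 9 → T takes values {9, 15} — violation — fails.
(iii) T → Q: every LHS value maps to a single RHS value — holds.
(iv) T → P: T=15: rows 1, 9, 10 → P takes values {S94, S41, S81} — violation; T=9: rows 2, 3, 4, 6, 8 → P takes values {S92, S81, S41, S72} — violation; T=5: rows 5, 7 → P takes values {S72, S94} — violation — fails.
(v) S → T: S=S83: rows 1, 6, 8 → T takes values {15, 9} — violation; S=S22: rows 2, 3, 10 → T takes values {9, 15} — violation — fails.
1 of the 5 dependencies holds.

1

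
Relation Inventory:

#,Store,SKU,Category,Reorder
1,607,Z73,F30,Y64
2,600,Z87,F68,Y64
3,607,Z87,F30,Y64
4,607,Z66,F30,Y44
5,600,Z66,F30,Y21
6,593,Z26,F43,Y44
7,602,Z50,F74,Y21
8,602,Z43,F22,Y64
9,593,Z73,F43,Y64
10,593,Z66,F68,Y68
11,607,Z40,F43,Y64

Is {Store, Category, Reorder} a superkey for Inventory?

No

Rows 1 and 3 have the same {Store, Category, Reorder} value (Store=607, Category=F30, Reorder=Y64) but are distinct tuples, so {Store, Category, Reorder} does not determine every attribute — not a superkey.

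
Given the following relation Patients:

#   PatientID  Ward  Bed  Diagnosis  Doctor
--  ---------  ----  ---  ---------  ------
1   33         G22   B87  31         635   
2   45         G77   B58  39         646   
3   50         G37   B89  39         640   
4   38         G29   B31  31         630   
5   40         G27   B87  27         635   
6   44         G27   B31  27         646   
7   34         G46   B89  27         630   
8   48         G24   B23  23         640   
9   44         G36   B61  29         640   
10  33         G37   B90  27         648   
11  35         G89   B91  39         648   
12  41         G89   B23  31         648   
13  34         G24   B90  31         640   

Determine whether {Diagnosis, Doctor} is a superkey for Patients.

All 13 rows have distinct {Diagnosis, Doctor} values, so {Diagnosis, Doctor} → (all attributes) holds and {Diagnosis, Doctor} is a superkey.

Yes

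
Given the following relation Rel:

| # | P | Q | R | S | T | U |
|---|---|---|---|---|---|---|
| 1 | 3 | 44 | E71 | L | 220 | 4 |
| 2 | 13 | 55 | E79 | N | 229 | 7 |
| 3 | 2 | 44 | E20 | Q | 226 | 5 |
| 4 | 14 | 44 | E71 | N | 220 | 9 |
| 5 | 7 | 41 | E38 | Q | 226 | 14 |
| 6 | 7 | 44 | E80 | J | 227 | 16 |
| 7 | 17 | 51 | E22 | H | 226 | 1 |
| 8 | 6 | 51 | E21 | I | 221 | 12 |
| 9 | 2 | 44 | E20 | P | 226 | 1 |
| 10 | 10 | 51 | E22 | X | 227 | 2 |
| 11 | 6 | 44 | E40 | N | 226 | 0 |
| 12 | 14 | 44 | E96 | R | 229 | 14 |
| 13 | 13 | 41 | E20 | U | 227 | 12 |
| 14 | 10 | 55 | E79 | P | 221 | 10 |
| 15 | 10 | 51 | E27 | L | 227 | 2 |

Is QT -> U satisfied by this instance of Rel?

No

(Q=44, T=220): rows 1, 4 → U takes values {4, 9} — violation
(Q=55, T=229): row 2 → U = 7 ✓
(Q=44, T=226): rows 3, 9, 11 → U takes values {5, 1, 0} — violation
(Q=41, T=226): row 5 → U = 14 ✓
(Q=44, T=227): row 6 → U = 16 ✓
(Q=51, T=226): row 7 → U = 1 ✓
(Q=51, T=221): row 8 → U = 12 ✓
(Q=51, T=227): rows 10, 15 → U = 2, 2 ✓
(Q=44, T=229): row 12 → U = 14 ✓
(Q=41, T=227): row 13 → U = 12 ✓
(Q=55, T=221): row 14 → U = 10 ✓
Two rows agree on QT but differ on U, so QT -> U does not hold.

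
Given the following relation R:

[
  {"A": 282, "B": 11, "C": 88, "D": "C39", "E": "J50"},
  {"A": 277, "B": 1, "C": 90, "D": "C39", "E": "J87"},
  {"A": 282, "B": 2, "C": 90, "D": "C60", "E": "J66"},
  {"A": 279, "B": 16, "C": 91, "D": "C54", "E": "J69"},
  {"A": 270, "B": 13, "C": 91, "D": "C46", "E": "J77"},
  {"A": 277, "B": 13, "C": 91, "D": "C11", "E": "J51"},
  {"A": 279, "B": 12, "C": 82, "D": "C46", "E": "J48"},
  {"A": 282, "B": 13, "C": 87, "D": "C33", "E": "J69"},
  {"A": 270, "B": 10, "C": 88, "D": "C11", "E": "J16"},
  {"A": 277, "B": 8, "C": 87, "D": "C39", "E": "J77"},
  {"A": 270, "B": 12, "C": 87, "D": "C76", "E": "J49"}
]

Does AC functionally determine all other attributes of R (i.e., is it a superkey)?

All 11 rows have distinct AC values, so AC → (all attributes) holds and AC is a superkey.

Yes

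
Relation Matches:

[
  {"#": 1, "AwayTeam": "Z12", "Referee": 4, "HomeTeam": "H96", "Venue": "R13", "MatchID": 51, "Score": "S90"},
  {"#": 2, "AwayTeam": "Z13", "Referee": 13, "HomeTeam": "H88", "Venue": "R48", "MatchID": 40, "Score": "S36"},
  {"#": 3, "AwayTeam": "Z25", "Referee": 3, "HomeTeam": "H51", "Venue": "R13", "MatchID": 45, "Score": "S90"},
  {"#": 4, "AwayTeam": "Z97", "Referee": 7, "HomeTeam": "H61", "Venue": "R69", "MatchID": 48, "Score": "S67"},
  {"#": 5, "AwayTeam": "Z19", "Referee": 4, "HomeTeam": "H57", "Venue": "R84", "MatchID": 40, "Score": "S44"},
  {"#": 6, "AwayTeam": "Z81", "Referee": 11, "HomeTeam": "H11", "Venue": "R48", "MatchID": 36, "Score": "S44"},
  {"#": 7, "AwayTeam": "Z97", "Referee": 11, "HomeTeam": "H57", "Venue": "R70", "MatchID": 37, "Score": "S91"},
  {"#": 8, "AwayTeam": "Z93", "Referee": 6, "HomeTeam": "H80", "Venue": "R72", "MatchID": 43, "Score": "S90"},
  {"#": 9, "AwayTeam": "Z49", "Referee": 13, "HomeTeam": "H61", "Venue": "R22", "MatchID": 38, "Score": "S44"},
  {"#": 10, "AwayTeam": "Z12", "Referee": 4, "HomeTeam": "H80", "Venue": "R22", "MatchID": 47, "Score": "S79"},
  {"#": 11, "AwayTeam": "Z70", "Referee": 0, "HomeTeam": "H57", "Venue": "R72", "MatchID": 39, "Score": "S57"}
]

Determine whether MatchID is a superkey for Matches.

Rows 2 and 5 have the same MatchID value MatchID=40 but are distinct tuples, so MatchID does not determine every attribute — not a superkey.

No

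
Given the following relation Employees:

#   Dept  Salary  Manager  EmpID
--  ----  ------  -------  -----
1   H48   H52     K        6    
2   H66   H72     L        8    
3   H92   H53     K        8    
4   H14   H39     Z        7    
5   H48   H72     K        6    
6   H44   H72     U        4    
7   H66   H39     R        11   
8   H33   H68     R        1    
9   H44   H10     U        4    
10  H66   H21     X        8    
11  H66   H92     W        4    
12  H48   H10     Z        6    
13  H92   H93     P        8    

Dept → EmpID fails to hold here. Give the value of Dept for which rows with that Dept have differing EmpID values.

H66

Dept=H48: rows 1, 5, 12 → EmpID = 6, 6, 6 ✓
Dept=H66: rows 2, 7, 10, 11 → EmpID takes values {8, 11, 4} — violation
Dept=H92: rows 3, 13 → EmpID = 8, 8 ✓
Dept=H14: row 4 → EmpID = 7 ✓
Dept=H44: rows 6, 9 → EmpID = 4, 4 ✓
Dept=H33: row 8 → EmpID = 1 ✓
The only Dept value with inconsistent EmpID is Dept=H66.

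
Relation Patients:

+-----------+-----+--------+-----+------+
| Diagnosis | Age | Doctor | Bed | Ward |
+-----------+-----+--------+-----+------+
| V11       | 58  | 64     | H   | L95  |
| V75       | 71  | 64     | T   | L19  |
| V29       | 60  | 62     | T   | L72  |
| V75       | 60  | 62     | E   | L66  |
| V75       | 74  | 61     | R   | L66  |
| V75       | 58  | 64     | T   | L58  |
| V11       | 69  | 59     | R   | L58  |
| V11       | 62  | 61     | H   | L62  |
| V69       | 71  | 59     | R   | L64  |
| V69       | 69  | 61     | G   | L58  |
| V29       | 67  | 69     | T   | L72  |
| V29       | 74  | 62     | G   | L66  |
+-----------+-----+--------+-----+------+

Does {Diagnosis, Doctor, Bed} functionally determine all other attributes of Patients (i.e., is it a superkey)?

Two distinct rows share (Diagnosis=V75, Doctor=64, Bed=T), so {Diagnosis, Doctor, Bed} does not determine every attribute — not a superkey.

No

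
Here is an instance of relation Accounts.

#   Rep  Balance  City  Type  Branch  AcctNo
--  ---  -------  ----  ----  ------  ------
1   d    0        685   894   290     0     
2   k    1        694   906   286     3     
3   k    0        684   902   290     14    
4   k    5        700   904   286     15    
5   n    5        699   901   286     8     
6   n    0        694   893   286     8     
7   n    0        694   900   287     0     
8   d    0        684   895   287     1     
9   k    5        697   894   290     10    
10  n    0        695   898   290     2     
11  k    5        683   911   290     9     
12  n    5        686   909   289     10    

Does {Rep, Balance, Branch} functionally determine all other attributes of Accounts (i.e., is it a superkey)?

No

Rows 9 and 11 have the same {Rep, Balance, Branch} value (Rep=k, Balance=5, Branch=290) but are distinct tuples, so {Rep, Balance, Branch} does not determine every attribute — not a superkey.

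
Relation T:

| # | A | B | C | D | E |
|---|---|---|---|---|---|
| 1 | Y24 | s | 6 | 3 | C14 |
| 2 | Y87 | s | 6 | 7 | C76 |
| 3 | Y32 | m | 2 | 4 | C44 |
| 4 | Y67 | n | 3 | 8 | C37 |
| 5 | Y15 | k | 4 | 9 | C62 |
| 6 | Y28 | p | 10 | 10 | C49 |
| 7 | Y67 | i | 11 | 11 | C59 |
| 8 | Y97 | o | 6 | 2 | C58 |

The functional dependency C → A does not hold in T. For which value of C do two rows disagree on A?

C=6: rows 1, 2, 8 → A takes values {Y24, Y87, Y97} — violation
C=2: row 3 → A = Y32 ✓
C=3: row 4 → A = Y67 ✓
C=4: row 5 → A = Y15 ✓
C=10: row 6 → A = Y28 ✓
C=11: row 7 → A = Y67 ✓
The only C value with inconsistent A is C=6.

6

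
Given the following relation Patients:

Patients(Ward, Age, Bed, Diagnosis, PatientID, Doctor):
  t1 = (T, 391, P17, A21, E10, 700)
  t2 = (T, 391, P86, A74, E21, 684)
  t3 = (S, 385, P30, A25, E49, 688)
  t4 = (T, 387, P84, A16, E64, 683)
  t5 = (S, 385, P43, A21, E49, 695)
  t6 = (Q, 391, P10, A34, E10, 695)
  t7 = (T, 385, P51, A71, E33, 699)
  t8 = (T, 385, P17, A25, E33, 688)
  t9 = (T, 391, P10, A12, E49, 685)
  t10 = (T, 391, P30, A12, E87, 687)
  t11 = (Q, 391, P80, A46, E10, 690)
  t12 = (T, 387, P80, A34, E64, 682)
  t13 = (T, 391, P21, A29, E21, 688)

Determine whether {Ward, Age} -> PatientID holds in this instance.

(Ward=T, Age=391): rows 1, 2, 9, 10, 13 → PatientID takes values {E10, E21, E49, E87} — violation
(Ward=S, Age=385): rows 3, 5 → PatientID = E49, E49 ✓
(Ward=T, Age=387): rows 4, 12 → PatientID = E64, E64 ✓
(Ward=Q, Age=391): rows 6, 11 → PatientID = E10, E10 ✓
(Ward=T, Age=385): rows 7, 8 → PatientID = E33, E33 ✓
Two rows agree on {Ward, Age} but differ on PatientID, so {Ward, Age} -> PatientID does not hold.

No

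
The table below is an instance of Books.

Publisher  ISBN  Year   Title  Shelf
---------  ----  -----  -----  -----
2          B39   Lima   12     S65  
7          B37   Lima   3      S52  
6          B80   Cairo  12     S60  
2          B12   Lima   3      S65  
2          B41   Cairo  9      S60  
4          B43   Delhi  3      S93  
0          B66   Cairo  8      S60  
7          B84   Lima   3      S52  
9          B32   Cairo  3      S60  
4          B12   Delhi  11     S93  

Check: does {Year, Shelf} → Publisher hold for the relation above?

(Year=Lima, Shelf=S65): 2 rows → Publisher = 2, 2 ✓
(Year=Lima, Shelf=S52): 2 rows → Publisher = 7, 7 ✓
(Year=Cairo, Shelf=S60): 4 rows → Publisher takes values {6, 2, 0, 9} — violation
(Year=Delhi, Shelf=S93): 2 rows → Publisher = 4, 4 ✓
Two rows agree on {Year, Shelf} but differ on Publisher, so {Year, Shelf} → Publisher does not hold.

No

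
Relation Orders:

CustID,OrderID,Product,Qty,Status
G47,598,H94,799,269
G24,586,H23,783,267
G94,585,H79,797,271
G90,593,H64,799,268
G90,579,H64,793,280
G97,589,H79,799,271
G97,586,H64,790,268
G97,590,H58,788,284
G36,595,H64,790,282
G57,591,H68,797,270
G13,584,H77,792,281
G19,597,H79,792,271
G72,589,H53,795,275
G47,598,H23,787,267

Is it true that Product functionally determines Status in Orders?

No

Product=H94: 1 row → Status = 269 ✓
Product=H23: 2 rows → Status = 267, 267 ✓
Product=H79: 3 rows → Status = 271, 271, 271 ✓
Product=H64: 4 rows → Status takes values {268, 280, 282} — violation
Product=H58: 1 row → Status = 284 ✓
Product=H68: 1 row → Status = 270 ✓
Product=H77: 1 row → Status = 281 ✓
Product=H53: 1 row → Status = 275 ✓
Two rows agree on Product but differ on Status, so Product -> Status does not hold.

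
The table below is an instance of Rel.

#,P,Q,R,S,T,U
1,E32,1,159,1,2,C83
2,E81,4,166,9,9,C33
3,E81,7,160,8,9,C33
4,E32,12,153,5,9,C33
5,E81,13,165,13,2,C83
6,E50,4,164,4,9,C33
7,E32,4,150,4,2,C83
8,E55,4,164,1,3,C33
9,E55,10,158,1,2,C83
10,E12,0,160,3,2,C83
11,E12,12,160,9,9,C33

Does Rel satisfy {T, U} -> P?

No

(T=2, U=C83): rows 1, 5, 7, 9, 10 → P takes values {E32, E81, E55, E12} — violation
(T=9, U=C33): rows 2, 3, 4, 6, 11 → P takes values {E81, E32, E50, E12} — violation
(T=3, U=C33): row 8 → P = E55 ✓
Two rows agree on {T, U} but differ on P, so {T, U} -> P does not hold.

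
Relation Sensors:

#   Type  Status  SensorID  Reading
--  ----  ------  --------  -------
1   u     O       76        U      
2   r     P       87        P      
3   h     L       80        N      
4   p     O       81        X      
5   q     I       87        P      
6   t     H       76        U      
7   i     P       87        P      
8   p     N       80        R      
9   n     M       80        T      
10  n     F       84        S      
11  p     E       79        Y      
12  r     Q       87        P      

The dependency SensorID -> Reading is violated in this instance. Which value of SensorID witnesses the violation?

SensorID=76: rows 1, 6 → Reading = U, U ✓
SensorID=87: rows 2, 5, 7, 12 → Reading = P, P, P, P ✓
SensorID=80: rows 3, 8, 9 → Reading takes values {N, R, T} — violation
SensorID=81: row 4 → Reading = X ✓
SensorID=84: row 10 → Reading = S ✓
SensorID=79: row 11 → Reading = Y ✓
The only SensorID value with inconsistent Reading is SensorID=80.

80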